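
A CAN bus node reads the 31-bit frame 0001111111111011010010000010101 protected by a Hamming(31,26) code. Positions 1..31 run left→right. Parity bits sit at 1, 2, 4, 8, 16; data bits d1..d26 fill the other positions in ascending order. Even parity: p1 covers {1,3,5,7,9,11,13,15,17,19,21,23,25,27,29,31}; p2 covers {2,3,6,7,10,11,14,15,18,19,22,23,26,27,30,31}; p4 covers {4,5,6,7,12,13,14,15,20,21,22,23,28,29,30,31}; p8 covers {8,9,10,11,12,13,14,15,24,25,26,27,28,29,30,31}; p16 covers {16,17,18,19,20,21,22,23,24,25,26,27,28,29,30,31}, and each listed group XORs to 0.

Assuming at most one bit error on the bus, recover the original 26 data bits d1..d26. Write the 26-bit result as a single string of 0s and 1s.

01111111101010010000010101

s1 (pos 1,3,5,7,9,11,13,15,17,19,21,23,25,27,29,31): 0⊕0⊕1⊕1⊕1⊕1⊕1⊕1⊕0⊕0⊕1⊕0⊕0⊕1⊕1⊕1 = 0
s2 (pos 2,3,6,7,10,11,14,15,18,19,22,23,26,27,30,31): 0⊕0⊕1⊕1⊕1⊕1⊕0⊕1⊕1⊕0⊕0⊕0⊕0⊕1⊕0⊕1 = 0
s4 (pos 4,5,6,7,12,13,14,15,20,21,22,23,28,29,30,31): 1⊕1⊕1⊕1⊕1⊕1⊕0⊕1⊕0⊕1⊕0⊕0⊕0⊕1⊕0⊕1 = 0
s8 (pos 8,9,10,11,12,13,14,15,24,25,26,27,28,29,30,31): 1⊕1⊕1⊕1⊕1⊕1⊕0⊕1⊕0⊕0⊕0⊕1⊕0⊕1⊕0⊕1 = 0
s16 (pos 16,17,18,19,20,21,22,23,24,25,26,27,28,29,30,31): 1⊕0⊕1⊕0⊕0⊕1⊕0⊕0⊕0⊕0⊕0⊕1⊕0⊕1⊕0⊕1 = 0
Syndrome s16…s1 = 00000 → no error.
Read data bits from positions 3,5,6,7,9,10,11,12,13,14,15,17,18,19,20,21,22,23,24,25,26,27,28,29,30,31: 01111111101010010000010101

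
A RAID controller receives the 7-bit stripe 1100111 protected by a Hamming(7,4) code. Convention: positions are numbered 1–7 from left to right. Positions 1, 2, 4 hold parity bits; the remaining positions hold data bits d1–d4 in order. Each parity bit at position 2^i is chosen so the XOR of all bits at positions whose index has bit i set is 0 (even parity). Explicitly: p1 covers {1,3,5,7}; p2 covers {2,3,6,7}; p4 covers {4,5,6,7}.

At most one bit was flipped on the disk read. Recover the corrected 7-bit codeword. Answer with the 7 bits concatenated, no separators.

s1 (pos 1,3,5,7): 1⊕0⊕1⊕1 = 1
s2 (pos 2,3,6,7): 1⊕0⊕1⊕1 = 1
s4 (pos 4,5,6,7): 0⊕1⊕1⊕1 = 1
Syndrome s4…s1 = 111 → error at position 7.
Flip position 7: 1100111 → 1100110

1100110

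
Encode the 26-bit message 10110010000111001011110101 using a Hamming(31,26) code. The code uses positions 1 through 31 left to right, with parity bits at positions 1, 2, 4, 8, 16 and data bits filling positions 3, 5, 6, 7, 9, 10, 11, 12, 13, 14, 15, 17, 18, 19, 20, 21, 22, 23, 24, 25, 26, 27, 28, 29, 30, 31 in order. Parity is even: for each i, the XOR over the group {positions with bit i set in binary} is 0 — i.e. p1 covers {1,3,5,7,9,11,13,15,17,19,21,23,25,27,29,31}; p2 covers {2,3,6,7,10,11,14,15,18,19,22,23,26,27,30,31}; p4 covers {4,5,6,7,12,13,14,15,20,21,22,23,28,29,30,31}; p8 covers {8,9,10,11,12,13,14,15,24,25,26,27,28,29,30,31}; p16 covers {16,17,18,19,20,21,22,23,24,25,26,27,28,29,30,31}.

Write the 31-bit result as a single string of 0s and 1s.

1011011100100000111001011110101

Place data at non-parity positions: p1 p2 1 p4 0 1 1 p8 0 0 1 0 0 0 0 p16 1 1 1 0 0 1 0 1 1 1 1 0 1 0 1
p1 (pos 1,3,5,7,9,11,13,15,17,19,21,23,25,27,29,31): XOR of data positions = 1⊕0⊕1⊕0⊕1⊕0⊕0⊕1⊕1⊕0⊕0⊕1⊕1⊕1⊕1 = 1
p2 (pos 2,3,6,7,10,11,14,15,18,19,22,23,26,27,30,31): XOR of data positions = 1⊕1⊕1⊕0⊕1⊕0⊕0⊕1⊕1⊕1⊕0⊕1⊕1⊕0⊕1 = 0
p4 (pos 4,5,6,7,12,13,14,15,20,21,22,23,28,29,30,31): XOR of data positions = 0⊕1⊕1⊕0⊕0⊕0⊕0⊕0⊕0⊕1⊕0⊕0⊕1⊕0⊕1 = 1
p8 (pos 8,9,10,11,12,13,14,15,24,25,26,27,28,29,30,31): XOR of data positions = 0⊕0⊕1⊕0⊕0⊕0⊕0⊕1⊕1⊕1⊕1⊕0⊕1⊕0⊕1 = 1
p16 (pos 16,17,18,19,20,21,22,23,24,25,26,27,28,29,30,31): XOR of data positions = 1⊕1⊕1⊕0⊕0⊕1⊕0⊕1⊕1⊕1⊕1⊕0⊕1⊕0⊕1 = 0
Codeword: 1011011100100000111001011110101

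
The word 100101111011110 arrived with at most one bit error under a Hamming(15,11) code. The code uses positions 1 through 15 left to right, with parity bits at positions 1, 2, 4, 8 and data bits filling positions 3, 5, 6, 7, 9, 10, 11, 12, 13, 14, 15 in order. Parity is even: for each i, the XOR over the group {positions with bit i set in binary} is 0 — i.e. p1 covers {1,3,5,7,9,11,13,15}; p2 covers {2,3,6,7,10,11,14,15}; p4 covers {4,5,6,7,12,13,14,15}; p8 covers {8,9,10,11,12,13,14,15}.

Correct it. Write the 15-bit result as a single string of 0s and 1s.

000101111011110

s1 (pos 1,3,5,7,9,11,13,15): 1⊕0⊕0⊕1⊕1⊕1⊕1⊕0 = 1
s2 (pos 2,3,6,7,10,11,14,15): 0⊕0⊕1⊕1⊕0⊕1⊕1⊕0 = 0
s4 (pos 4,5,6,7,12,13,14,15): 1⊕0⊕1⊕1⊕1⊕1⊕1⊕0 = 0
s8 (pos 8,9,10,11,12,13,14,15): 1⊕1⊕0⊕1⊕1⊕1⊕1⊕0 = 0
Syndrome s8…s1 = 0001 → error at position 1.
Flip position 1: 100101111011110 → 000101111011110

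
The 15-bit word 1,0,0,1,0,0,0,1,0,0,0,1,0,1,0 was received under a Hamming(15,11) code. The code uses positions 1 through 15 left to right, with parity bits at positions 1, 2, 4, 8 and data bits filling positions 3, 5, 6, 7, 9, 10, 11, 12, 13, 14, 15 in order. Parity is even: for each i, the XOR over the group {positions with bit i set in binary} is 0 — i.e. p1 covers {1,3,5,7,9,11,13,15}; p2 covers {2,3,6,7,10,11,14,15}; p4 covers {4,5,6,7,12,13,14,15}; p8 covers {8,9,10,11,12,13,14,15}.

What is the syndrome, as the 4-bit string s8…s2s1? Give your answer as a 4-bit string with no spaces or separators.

s1 (pos 1,3,5,7,9,11,13,15): 1⊕0⊕0⊕0⊕0⊕0⊕0⊕0 = 1
s2 (pos 2,3,6,7,10,11,14,15): 0⊕0⊕0⊕0⊕0⊕0⊕1⊕0 = 1
s4 (pos 4,5,6,7,12,13,14,15): 1⊕0⊕0⊕0⊕1⊕0⊕1⊕0 = 1
s8 (pos 8,9,10,11,12,13,14,15): 1⊕0⊕0⊕0⊕1⊕0⊕1⊕0 = 1
Syndrome s8…s1 = 1111 → error at position 15.

1111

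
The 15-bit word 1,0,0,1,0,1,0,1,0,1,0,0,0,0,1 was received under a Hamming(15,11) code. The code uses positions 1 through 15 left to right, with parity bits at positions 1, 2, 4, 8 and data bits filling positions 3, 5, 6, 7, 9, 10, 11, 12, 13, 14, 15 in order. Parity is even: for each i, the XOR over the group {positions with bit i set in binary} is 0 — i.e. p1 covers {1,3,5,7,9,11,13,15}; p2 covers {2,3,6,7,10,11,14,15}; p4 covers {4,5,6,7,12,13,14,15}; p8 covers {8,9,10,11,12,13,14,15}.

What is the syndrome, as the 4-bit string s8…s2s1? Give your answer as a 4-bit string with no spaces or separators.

1110

s1 (pos 1,3,5,7,9,11,13,15): 1⊕0⊕0⊕0⊕0⊕0⊕0⊕1 = 0
s2 (pos 2,3,6,7,10,11,14,15): 0⊕0⊕1⊕0⊕1⊕0⊕0⊕1 = 1
s4 (pos 4,5,6,7,12,13,14,15): 1⊕0⊕1⊕0⊕0⊕0⊕0⊕1 = 1
s8 (pos 8,9,10,11,12,13,14,15): 1⊕0⊕1⊕0⊕0⊕0⊕0⊕1 = 1
Syndrome s8…s1 = 1110 → error at position 14.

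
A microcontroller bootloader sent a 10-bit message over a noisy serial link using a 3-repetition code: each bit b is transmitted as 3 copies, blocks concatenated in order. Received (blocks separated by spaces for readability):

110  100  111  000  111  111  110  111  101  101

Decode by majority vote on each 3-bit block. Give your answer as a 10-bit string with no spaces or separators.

1010111111

Block 1 (110): 2 ones → 1
Block 2 (100): 1 one → 0
Block 3 (111): 3 ones → 1
Block 4 (000): 0 ones → 0
Block 5 (111): 3 ones → 1
Block 6 (111): 3 ones → 1
Block 7 (110): 2 ones → 1
Block 8 (111): 3 ones → 1
Block 9 (101): 2 ones → 1
Block 10 (101): 2 ones → 1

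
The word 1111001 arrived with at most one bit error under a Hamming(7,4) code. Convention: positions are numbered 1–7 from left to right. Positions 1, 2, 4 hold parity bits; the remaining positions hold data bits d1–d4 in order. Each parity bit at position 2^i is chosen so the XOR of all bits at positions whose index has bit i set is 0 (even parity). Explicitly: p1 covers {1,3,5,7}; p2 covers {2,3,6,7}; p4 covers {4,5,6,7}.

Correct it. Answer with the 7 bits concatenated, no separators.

s1 (pos 1,3,5,7): 1⊕1⊕0⊕1 = 1
s2 (pos 2,3,6,7): 1⊕1⊕0⊕1 = 1
s4 (pos 4,5,6,7): 1⊕0⊕0⊕1 = 0
Syndrome s4…s1 = 011 → error at position 3.
Flip position 3: 1111001 → 1101001

1101001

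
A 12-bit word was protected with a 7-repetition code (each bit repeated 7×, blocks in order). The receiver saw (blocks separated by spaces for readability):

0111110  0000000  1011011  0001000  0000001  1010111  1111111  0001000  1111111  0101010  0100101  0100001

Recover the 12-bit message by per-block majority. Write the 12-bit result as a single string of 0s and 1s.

Block 1 (0111110): 5 ones → 1
Block 2 (0000000): 0 ones → 0
Block 3 (1011011): 5 ones → 1
Block 4 (0001000): 1 one → 0
Block 5 (0000001): 1 one → 0
Block 6 (1010111): 5 ones → 1
Block 7 (1111111): 7 ones → 1
Block 8 (0001000): 1 one → 0
Block 9 (1111111): 7 ones → 1
Block 10 (0101010): 3 ones → 0
Block 11 (0100101): 3 ones → 0
Block 12 (0100001): 2 ones → 0

101001101000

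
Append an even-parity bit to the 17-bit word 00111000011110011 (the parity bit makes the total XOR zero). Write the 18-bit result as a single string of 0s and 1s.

XOR of the 17 data bits: 0⊕0⊕1⊕1⊕1⊕0⊕0⊕0⊕0⊕1⊕1⊕1⊕1⊕0⊕0⊕1⊕1 = 1
Parity bit = 1 (so all 18 bits XOR to 0).

001110000111100111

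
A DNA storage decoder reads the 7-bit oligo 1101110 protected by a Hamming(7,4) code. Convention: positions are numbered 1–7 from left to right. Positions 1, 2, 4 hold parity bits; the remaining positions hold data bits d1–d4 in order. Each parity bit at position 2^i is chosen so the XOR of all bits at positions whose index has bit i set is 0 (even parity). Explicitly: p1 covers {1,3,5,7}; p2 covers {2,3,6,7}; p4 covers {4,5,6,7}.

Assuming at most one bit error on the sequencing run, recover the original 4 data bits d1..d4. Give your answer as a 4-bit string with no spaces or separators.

0110

s1 (pos 1,3,5,7): 1⊕0⊕1⊕0 = 0
s2 (pos 2,3,6,7): 1⊕0⊕1⊕0 = 0
s4 (pos 4,5,6,7): 1⊕1⊕1⊕0 = 1
Syndrome s4…s1 = 100 → error at position 4.
Flip position 4: 1101110 → 1100110
Read data bits from positions 3,5,6,7: 0110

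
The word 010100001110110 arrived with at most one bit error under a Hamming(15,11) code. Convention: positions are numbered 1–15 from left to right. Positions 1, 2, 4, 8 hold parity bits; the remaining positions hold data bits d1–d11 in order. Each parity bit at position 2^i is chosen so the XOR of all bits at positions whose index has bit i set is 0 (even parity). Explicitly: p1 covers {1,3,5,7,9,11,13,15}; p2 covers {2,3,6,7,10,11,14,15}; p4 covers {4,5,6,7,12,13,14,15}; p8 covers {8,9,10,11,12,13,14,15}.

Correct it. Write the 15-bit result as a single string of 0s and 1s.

s1 (pos 1,3,5,7,9,11,13,15): 0⊕0⊕0⊕0⊕1⊕1⊕1⊕0 = 1
s2 (pos 2,3,6,7,10,11,14,15): 1⊕0⊕0⊕0⊕1⊕1⊕1⊕0 = 0
s4 (pos 4,5,6,7,12,13,14,15): 1⊕0⊕0⊕0⊕0⊕1⊕1⊕0 = 1
s8 (pos 8,9,10,11,12,13,14,15): 0⊕1⊕1⊕1⊕0⊕1⊕1⊕0 = 1
Syndrome s8…s1 = 1101 → error at position 13.
Flip position 13: 010100001110110 → 010100001110010

010100001110010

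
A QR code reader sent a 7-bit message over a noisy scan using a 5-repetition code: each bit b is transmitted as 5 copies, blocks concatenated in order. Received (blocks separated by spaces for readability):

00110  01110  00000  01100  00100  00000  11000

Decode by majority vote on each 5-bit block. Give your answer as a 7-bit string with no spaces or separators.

0100000

Block 1 (00110): 2 ones → 0
Block 2 (01110): 3 ones → 1
Block 3 (00000): 0 ones → 0
Block 4 (01100): 2 ones → 0
Block 5 (00100): 1 one → 0
Block 6 (00000): 0 ones → 0
Block 7 (11000): 2 ones → 0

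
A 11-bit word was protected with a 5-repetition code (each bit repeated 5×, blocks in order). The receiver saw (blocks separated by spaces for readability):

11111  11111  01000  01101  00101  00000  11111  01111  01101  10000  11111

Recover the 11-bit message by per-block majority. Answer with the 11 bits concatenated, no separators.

Block 1 (11111): 5 ones → 1
Block 2 (11111): 5 ones → 1
Block 3 (01000): 1 one → 0
Block 4 (01101): 3 ones → 1
Block 5 (00101): 2 ones → 0
Block 6 (00000): 0 ones → 0
Block 7 (11111): 5 ones → 1
Block 8 (01111): 4 ones → 1
Block 9 (01101): 3 ones → 1
Block 10 (10000): 1 one → 0
Block 11 (11111): 5 ones → 1

11010011101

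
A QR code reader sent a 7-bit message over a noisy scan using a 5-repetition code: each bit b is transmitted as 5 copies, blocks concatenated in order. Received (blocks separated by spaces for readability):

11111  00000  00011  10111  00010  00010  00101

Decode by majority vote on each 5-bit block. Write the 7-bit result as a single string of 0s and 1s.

1001000

Block 1 (11111): 5 ones → 1
Block 2 (00000): 0 ones → 0
Block 3 (00011): 2 ones → 0
Block 4 (10111): 4 ones → 1
Block 5 (00010): 1 one → 0
Block 6 (00010): 1 one → 0
Block 7 (00101): 2 ones → 0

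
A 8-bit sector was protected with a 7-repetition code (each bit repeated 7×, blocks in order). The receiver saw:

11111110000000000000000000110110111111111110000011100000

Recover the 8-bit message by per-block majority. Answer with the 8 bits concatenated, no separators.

10001100

Block 1 (1111111): 7 ones → 1
Block 2 (0000000): 0 ones → 0
Block 3 (0000000): 0 ones → 0
Block 4 (0000011): 2 ones → 0
Block 5 (0110111): 5 ones → 1
Block 6 (1111111): 7 ones → 1
Block 7 (1000001): 2 ones → 0
Block 8 (1100000): 2 ones → 0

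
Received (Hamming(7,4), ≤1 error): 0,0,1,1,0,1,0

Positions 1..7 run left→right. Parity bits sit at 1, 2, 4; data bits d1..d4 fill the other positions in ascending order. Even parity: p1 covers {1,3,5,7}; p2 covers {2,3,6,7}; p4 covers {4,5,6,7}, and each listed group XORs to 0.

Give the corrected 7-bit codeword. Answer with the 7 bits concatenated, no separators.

1011010

s1 (pos 1,3,5,7): 0⊕1⊕0⊕0 = 1
s2 (pos 2,3,6,7): 0⊕1⊕1⊕0 = 0
s4 (pos 4,5,6,7): 1⊕0⊕1⊕0 = 0
Syndrome s4…s1 = 001 → error at position 1.
Flip position 1: 0011010 → 1011010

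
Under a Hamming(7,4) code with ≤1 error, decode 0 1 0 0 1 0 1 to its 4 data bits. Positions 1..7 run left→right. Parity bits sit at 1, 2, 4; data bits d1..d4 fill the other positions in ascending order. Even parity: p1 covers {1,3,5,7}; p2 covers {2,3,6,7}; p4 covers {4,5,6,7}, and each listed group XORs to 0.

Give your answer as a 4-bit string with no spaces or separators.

0101

s1 (pos 1,3,5,7): 0⊕0⊕1⊕1 = 0
s2 (pos 2,3,6,7): 1⊕0⊕0⊕1 = 0
s4 (pos 4,5,6,7): 0⊕1⊕0⊕1 = 0
Syndrome s4…s1 = 000 → no error.
Read data bits from positions 3,5,6,7: 0101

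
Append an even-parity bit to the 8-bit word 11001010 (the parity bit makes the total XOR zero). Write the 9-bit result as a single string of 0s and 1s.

XOR of the 8 data bits: 1⊕1⊕0⊕0⊕1⊕0⊕1⊕0 = 0
Parity bit = 0 (so all 9 bits XOR to 0).

110010100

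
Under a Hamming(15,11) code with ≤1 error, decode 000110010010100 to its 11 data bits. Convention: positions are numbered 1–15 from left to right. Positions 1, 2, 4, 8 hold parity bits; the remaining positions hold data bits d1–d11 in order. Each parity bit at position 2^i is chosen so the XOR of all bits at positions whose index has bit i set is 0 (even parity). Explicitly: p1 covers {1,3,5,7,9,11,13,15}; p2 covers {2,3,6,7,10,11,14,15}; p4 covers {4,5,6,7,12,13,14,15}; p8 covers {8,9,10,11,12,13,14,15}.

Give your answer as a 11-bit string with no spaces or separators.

01000010101

s1 (pos 1,3,5,7,9,11,13,15): 0⊕0⊕1⊕0⊕0⊕1⊕1⊕0 = 1
s2 (pos 2,3,6,7,10,11,14,15): 0⊕0⊕0⊕0⊕0⊕1⊕0⊕0 = 1
s4 (pos 4,5,6,7,12,13,14,15): 1⊕1⊕0⊕0⊕0⊕1⊕0⊕0 = 1
s8 (pos 8,9,10,11,12,13,14,15): 1⊕0⊕0⊕1⊕0⊕1⊕0⊕0 = 1
Syndrome s8…s1 = 1111 → error at position 15.
Flip position 15: 000110010010100 → 000110010010101
Read data bits from positions 3,5,6,7,9,10,11,12,13,14,15: 01000010101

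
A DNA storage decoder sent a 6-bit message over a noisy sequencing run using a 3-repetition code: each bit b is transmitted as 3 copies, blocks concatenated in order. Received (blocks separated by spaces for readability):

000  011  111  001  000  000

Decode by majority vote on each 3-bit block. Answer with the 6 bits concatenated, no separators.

011000

Block 1 (000): 0 ones → 0
Block 2 (011): 2 ones → 1
Block 3 (111): 3 ones → 1
Block 4 (001): 1 one → 0
Block 5 (000): 0 ones → 0
Block 6 (000): 0 ones → 0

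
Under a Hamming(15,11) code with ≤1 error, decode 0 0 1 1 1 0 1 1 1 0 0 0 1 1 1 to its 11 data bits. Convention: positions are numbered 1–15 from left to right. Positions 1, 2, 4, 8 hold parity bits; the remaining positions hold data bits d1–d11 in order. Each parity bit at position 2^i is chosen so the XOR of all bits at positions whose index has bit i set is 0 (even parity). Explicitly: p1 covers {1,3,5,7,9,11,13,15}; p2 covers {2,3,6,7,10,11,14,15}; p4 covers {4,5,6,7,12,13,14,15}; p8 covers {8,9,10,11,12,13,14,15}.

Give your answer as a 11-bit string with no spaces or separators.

11011000111

s1 (pos 1,3,5,7,9,11,13,15): 0⊕1⊕1⊕1⊕1⊕0⊕1⊕1 = 0
s2 (pos 2,3,6,7,10,11,14,15): 0⊕1⊕0⊕1⊕0⊕0⊕1⊕1 = 0
s4 (pos 4,5,6,7,12,13,14,15): 1⊕1⊕0⊕1⊕0⊕1⊕1⊕1 = 0
s8 (pos 8,9,10,11,12,13,14,15): 1⊕1⊕0⊕0⊕0⊕1⊕1⊕1 = 1
Syndrome s8…s1 = 1000 → error at position 8.
Flip position 8: 001110111000111 → 001110101000111
Read data bits from positions 3,5,6,7,9,10,11,12,13,14,15: 11011000111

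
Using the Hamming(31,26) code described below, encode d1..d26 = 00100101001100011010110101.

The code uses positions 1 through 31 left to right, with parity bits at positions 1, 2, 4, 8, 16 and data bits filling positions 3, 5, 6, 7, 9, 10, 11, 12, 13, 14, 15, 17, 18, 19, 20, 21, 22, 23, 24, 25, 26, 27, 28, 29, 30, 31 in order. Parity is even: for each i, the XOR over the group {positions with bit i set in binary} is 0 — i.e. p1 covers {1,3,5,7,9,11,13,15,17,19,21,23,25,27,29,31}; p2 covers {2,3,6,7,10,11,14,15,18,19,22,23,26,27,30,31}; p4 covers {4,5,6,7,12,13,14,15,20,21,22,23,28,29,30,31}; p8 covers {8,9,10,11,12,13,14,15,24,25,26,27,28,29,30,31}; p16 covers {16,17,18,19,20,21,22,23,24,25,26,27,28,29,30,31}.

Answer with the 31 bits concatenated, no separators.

0101010001010010100011010110101

Place data at non-parity positions: p1 p2 0 p4 0 1 0 p8 0 1 0 1 0 0 1 p16 1 0 0 0 1 1 0 1 0 1 1 0 1 0 1
p1 (pos 1,3,5,7,9,11,13,15,17,19,21,23,25,27,29,31): XOR of data positions = 0⊕0⊕0⊕0⊕0⊕0⊕1⊕1⊕0⊕1⊕0⊕0⊕1⊕1⊕1 = 0
p2 (pos 2,3,6,7,10,11,14,15,18,19,22,23,26,27,30,31): XOR of data positions = 0⊕1⊕0⊕1⊕0⊕0⊕1⊕0⊕0⊕1⊕0⊕1⊕1⊕0⊕1 = 1
p4 (pos 4,5,6,7,12,13,14,15,20,21,22,23,28,29,30,31): XOR of data positions = 0⊕1⊕0⊕1⊕0⊕0⊕1⊕0⊕1⊕1⊕0⊕0⊕1⊕0⊕1 = 1
p8 (pos 8,9,10,11,12,13,14,15,24,25,26,27,28,29,30,31): XOR of data positions = 0⊕1⊕0⊕1⊕0⊕0⊕1⊕1⊕0⊕1⊕1⊕0⊕1⊕0⊕1 = 0
p16 (pos 16,17,18,19,20,21,22,23,24,25,26,27,28,29,30,31): XOR of data positions = 1⊕0⊕0⊕0⊕1⊕1⊕0⊕1⊕0⊕1⊕1⊕0⊕1⊕0⊕1 = 0
Codeword: 0101010001010010100011010110101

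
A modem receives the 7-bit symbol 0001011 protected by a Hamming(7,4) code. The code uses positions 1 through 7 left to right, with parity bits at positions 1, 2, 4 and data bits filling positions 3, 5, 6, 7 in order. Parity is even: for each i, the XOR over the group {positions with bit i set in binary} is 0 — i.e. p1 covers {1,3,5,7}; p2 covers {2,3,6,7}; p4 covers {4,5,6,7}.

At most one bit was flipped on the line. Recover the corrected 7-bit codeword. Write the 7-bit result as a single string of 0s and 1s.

s1 (pos 1,3,5,7): 0⊕0⊕0⊕1 = 1
s2 (pos 2,3,6,7): 0⊕0⊕1⊕1 = 0
s4 (pos 4,5,6,7): 1⊕0⊕1⊕1 = 1
Syndrome s4…s1 = 101 → error at position 5.
Flip position 5: 0001011 → 0001111

0001111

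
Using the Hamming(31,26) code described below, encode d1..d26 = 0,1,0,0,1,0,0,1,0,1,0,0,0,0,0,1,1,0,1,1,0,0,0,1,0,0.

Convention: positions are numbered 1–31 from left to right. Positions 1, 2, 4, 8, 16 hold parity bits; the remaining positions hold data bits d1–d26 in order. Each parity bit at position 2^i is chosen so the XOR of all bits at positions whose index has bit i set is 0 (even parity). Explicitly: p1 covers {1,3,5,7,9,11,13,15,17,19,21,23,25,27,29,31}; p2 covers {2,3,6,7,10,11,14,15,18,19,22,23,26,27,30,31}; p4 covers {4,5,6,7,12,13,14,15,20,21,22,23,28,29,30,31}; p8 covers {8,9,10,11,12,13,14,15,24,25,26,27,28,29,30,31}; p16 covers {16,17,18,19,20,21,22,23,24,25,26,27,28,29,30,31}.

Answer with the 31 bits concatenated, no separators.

1000100010010101000011011000100

Place data at non-parity positions: p1 p2 0 p4 1 0 0 p8 1 0 0 1 0 1 0 p16 0 0 0 0 1 1 0 1 1 0 0 0 1 0 0
p1 (pos 1,3,5,7,9,11,13,15,17,19,21,23,25,27,29,31): XOR of data positions = 0⊕1⊕0⊕1⊕0⊕0⊕0⊕0⊕0⊕1⊕0⊕1⊕0⊕1⊕0 = 1
p2 (pos 2,3,6,7,10,11,14,15,18,19,22,23,26,27,30,31): XOR of data positions = 0⊕0⊕0⊕0⊕0⊕1⊕0⊕0⊕0⊕1⊕0⊕0⊕0⊕0⊕0 = 0
p4 (pos 4,5,6,7,12,13,14,15,20,21,22,23,28,29,30,31): XOR of data positions = 1⊕0⊕0⊕1⊕0⊕1⊕0⊕0⊕1⊕1⊕0⊕0⊕1⊕0⊕0 = 0
p8 (pos 8,9,10,11,12,13,14,15,24,25,26,27,28,29,30,31): XOR of data positions = 1⊕0⊕0⊕1⊕0⊕1⊕0⊕1⊕1⊕0⊕0⊕0⊕1⊕0⊕0 = 0
p16 (pos 16,17,18,19,20,21,22,23,24,25,26,27,28,29,30,31): XOR of data positions = 0⊕0⊕0⊕0⊕1⊕1⊕0⊕1⊕1⊕0⊕0⊕0⊕1⊕0⊕0 = 1
Codeword: 1000100010010101000011011000100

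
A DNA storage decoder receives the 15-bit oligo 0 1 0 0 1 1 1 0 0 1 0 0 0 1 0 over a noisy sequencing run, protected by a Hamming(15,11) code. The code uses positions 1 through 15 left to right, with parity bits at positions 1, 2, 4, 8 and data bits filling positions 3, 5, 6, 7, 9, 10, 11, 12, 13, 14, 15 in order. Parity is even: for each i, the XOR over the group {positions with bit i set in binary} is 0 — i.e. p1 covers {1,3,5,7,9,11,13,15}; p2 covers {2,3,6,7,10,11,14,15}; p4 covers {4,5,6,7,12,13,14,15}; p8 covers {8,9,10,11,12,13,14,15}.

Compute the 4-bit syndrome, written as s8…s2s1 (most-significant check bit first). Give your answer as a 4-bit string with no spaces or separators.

s1 (pos 1,3,5,7,9,11,13,15): 0⊕0⊕1⊕1⊕0⊕0⊕0⊕0 = 0
s2 (pos 2,3,6,7,10,11,14,15): 1⊕0⊕1⊕1⊕1⊕0⊕1⊕0 = 1
s4 (pos 4,5,6,7,12,13,14,15): 0⊕1⊕1⊕1⊕0⊕0⊕1⊕0 = 0
s8 (pos 8,9,10,11,12,13,14,15): 0⊕0⊕1⊕0⊕0⊕0⊕1⊕0 = 0
Syndrome s8…s1 = 0010 → error at position 2.

0010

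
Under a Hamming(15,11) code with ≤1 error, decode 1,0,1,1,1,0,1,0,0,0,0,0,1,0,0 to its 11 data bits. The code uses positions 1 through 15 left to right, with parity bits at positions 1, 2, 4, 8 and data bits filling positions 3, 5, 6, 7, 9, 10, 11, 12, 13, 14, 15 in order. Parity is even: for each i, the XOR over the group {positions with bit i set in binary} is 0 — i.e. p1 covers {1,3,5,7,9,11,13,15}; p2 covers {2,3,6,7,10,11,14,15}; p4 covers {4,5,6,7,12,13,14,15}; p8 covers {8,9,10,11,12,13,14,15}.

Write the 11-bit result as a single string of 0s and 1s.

s1 (pos 1,3,5,7,9,11,13,15): 1⊕1⊕1⊕1⊕0⊕0⊕1⊕0 = 1
s2 (pos 2,3,6,7,10,11,14,15): 0⊕1⊕0⊕1⊕0⊕0⊕0⊕0 = 0
s4 (pos 4,5,6,7,12,13,14,15): 1⊕1⊕0⊕1⊕0⊕1⊕0⊕0 = 0
s8 (pos 8,9,10,11,12,13,14,15): 0⊕0⊕0⊕0⊕0⊕1⊕0⊕0 = 1
Syndrome s8…s1 = 1001 → error at position 9.
Flip position 9: 101110100000100 → 101110101000100
Read data bits from positions 3,5,6,7,9,10,11,12,13,14,15: 11011000100

11011000100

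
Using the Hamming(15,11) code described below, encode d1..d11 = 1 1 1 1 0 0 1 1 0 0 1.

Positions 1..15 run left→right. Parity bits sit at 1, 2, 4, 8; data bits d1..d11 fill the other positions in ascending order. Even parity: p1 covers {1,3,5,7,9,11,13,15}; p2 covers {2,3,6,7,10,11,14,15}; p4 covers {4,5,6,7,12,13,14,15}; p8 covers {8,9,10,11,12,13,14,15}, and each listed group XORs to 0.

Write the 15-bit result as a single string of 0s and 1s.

Place data at non-parity positions: p1 p2 1 p4 1 1 1 p8 0 0 1 1 0 0 1
p1 (pos 1,3,5,7,9,11,13,15): XOR of data positions = 1⊕1⊕1⊕0⊕1⊕0⊕1 = 1
p2 (pos 2,3,6,7,10,11,14,15): XOR of data positions = 1⊕1⊕1⊕0⊕1⊕0⊕1 = 1
p4 (pos 4,5,6,7,12,13,14,15): XOR of data positions = 1⊕1⊕1⊕1⊕0⊕0⊕1 = 1
p8 (pos 8,9,10,11,12,13,14,15): XOR of data positions = 0⊕0⊕1⊕1⊕0⊕0⊕1 = 1
Codeword: 111111110011001

111111110011001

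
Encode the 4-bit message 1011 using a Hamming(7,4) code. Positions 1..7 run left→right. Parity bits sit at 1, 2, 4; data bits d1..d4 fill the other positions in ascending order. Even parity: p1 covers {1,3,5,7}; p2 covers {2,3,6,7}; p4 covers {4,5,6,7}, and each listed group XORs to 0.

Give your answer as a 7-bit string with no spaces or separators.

Place data at non-parity positions: p1 p2 1 p4 0 1 1
p1 (pos 1,3,5,7): XOR of data positions = 1⊕0⊕1 = 0
p2 (pos 2,3,6,7): XOR of data positions = 1⊕1⊕1 = 1
p4 (pos 4,5,6,7): XOR of data positions = 0⊕1⊕1 = 0
Codeword: 0110011

0110011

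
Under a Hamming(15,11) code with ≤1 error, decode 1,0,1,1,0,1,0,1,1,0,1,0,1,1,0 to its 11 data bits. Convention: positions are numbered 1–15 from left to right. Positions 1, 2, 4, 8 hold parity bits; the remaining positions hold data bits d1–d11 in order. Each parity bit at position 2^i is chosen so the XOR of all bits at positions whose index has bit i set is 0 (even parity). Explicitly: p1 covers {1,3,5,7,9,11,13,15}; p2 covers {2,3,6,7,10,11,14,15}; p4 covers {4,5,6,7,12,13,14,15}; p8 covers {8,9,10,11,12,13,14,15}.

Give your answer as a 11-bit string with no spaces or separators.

s1 (pos 1,3,5,7,9,11,13,15): 1⊕1⊕0⊕0⊕1⊕1⊕1⊕0 = 1
s2 (pos 2,3,6,7,10,11,14,15): 0⊕1⊕1⊕0⊕0⊕1⊕1⊕0 = 0
s4 (pos 4,5,6,7,12,13,14,15): 1⊕0⊕1⊕0⊕0⊕1⊕1⊕0 = 0
s8 (pos 8,9,10,11,12,13,14,15): 1⊕1⊕0⊕1⊕0⊕1⊕1⊕0 = 1
Syndrome s8…s1 = 1001 → error at position 9.
Flip position 9: 101101011010110 → 101101010010110
Read data bits from positions 3,5,6,7,9,10,11,12,13,14,15: 10100010110

10100010110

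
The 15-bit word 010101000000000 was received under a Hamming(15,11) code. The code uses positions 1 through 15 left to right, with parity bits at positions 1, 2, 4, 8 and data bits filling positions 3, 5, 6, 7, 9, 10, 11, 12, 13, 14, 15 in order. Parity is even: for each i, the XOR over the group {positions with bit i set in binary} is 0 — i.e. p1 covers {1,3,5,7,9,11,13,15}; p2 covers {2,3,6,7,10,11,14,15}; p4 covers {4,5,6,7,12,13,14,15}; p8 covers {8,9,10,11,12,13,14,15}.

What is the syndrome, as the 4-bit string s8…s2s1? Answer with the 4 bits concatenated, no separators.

s1 (pos 1,3,5,7,9,11,13,15): 0⊕0⊕0⊕0⊕0⊕0⊕0⊕0 = 0
s2 (pos 2,3,6,7,10,11,14,15): 1⊕0⊕1⊕0⊕0⊕0⊕0⊕0 = 0
s4 (pos 4,5,6,7,12,13,14,15): 1⊕0⊕1⊕0⊕0⊕0⊕0⊕0 = 0
s8 (pos 8,9,10,11,12,13,14,15): 0⊕0⊕0⊕0⊕0⊕0⊕0⊕0 = 0
Syndrome s8…s1 = 0000 → no error.

0000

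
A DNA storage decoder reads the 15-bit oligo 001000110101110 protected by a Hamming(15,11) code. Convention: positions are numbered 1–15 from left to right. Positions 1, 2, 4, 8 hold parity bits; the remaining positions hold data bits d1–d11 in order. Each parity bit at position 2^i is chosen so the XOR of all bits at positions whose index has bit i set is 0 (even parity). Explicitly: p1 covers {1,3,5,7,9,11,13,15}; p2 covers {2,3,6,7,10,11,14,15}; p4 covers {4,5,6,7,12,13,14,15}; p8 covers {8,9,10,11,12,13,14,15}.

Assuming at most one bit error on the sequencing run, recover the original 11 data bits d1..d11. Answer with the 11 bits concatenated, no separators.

s1 (pos 1,3,5,7,9,11,13,15): 0⊕1⊕0⊕1⊕0⊕0⊕1⊕0 = 1
s2 (pos 2,3,6,7,10,11,14,15): 0⊕1⊕0⊕1⊕1⊕0⊕1⊕0 = 0
s4 (pos 4,5,6,7,12,13,14,15): 0⊕0⊕0⊕1⊕1⊕1⊕1⊕0 = 0
s8 (pos 8,9,10,11,12,13,14,15): 1⊕0⊕1⊕0⊕1⊕1⊕1⊕0 = 1
Syndrome s8…s1 = 1001 → error at position 9.
Flip position 9: 001000110101110 → 001000111101110
Read data bits from positions 3,5,6,7,9,10,11,12,13,14,15: 10011101110

10011101110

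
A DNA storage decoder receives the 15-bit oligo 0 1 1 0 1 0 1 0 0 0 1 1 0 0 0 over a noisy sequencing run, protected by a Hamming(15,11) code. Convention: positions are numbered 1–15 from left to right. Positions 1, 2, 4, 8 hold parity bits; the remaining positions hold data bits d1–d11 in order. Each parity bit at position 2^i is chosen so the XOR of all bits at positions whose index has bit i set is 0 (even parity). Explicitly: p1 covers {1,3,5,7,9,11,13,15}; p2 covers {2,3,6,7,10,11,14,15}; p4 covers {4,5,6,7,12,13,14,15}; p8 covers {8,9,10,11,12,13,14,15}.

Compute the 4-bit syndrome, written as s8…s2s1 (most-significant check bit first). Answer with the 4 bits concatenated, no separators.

0100

s1 (pos 1,3,5,7,9,11,13,15): 0⊕1⊕1⊕1⊕0⊕1⊕0⊕0 = 0
s2 (pos 2,3,6,7,10,11,14,15): 1⊕1⊕0⊕1⊕0⊕1⊕0⊕0 = 0
s4 (pos 4,5,6,7,12,13,14,15): 0⊕1⊕0⊕1⊕1⊕0⊕0⊕0 = 1
s8 (pos 8,9,10,11,12,13,14,15): 0⊕0⊕0⊕1⊕1⊕0⊕0⊕0 = 0
Syndrome s8…s1 = 0100 → error at position 4.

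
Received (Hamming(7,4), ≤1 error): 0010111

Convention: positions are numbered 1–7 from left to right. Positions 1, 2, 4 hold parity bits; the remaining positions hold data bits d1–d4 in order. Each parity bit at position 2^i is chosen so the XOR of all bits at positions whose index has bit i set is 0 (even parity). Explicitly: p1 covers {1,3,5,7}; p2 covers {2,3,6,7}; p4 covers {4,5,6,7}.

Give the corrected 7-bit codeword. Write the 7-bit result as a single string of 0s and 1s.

s1 (pos 1,3,5,7): 0⊕1⊕1⊕1 = 1
s2 (pos 2,3,6,7): 0⊕1⊕1⊕1 = 1
s4 (pos 4,5,6,7): 0⊕1⊕1⊕1 = 1
Syndrome s4…s1 = 111 → error at position 7.
Flip position 7: 0010111 → 0010110

0010110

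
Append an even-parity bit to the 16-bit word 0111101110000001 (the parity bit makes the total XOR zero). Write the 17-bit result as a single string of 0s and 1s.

XOR of the 16 data bits: 0⊕1⊕1⊕1⊕1⊕0⊕1⊕1⊕1⊕0⊕0⊕0⊕0⊕0⊕0⊕1 = 0
Parity bit = 0 (so all 17 bits XOR to 0).

01111011100000010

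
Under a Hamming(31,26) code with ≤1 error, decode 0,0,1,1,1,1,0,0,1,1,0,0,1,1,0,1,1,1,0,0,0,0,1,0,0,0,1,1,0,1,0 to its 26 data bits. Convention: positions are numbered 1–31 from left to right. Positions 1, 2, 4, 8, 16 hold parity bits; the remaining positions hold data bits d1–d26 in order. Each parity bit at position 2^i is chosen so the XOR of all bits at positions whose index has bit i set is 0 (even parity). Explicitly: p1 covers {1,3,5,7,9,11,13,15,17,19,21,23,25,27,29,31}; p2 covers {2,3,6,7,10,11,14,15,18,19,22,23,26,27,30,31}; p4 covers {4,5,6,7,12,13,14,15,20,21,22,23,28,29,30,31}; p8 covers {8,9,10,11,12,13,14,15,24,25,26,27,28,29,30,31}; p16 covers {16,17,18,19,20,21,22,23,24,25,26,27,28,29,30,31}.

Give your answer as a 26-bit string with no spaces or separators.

11101100110110000101011010

s1 (pos 1,3,5,7,9,11,13,15,17,19,21,23,25,27,29,31): 0⊕1⊕1⊕0⊕1⊕0⊕1⊕0⊕1⊕0⊕0⊕1⊕0⊕1⊕0⊕0 = 1
s2 (pos 2,3,6,7,10,11,14,15,18,19,22,23,26,27,30,31): 0⊕1⊕1⊕0⊕1⊕0⊕1⊕0⊕1⊕0⊕0⊕1⊕0⊕1⊕1⊕0 = 0
s4 (pos 4,5,6,7,12,13,14,15,20,21,22,23,28,29,30,31): 1⊕1⊕1⊕0⊕0⊕1⊕1⊕0⊕0⊕0⊕0⊕1⊕1⊕0⊕1⊕0 = 0
s8 (pos 8,9,10,11,12,13,14,15,24,25,26,27,28,29,30,31): 0⊕1⊕1⊕0⊕0⊕1⊕1⊕0⊕0⊕0⊕0⊕1⊕1⊕0⊕1⊕0 = 1
s16 (pos 16,17,18,19,20,21,22,23,24,25,26,27,28,29,30,31): 1⊕1⊕1⊕0⊕0⊕0⊕0⊕1⊕0⊕0⊕0⊕1⊕1⊕0⊕1⊕0 = 1
Syndrome s16…s1 = 11001 → error at position 25.
Flip position 25: 0011110011001101110000100011010 → 0011110011001101110000101011010
Read data bits from positions 3,5,6,7,9,10,11,12,13,14,15,17,18,19,20,21,22,23,24,25,26,27,28,29,30,31: 11101100110110000101011010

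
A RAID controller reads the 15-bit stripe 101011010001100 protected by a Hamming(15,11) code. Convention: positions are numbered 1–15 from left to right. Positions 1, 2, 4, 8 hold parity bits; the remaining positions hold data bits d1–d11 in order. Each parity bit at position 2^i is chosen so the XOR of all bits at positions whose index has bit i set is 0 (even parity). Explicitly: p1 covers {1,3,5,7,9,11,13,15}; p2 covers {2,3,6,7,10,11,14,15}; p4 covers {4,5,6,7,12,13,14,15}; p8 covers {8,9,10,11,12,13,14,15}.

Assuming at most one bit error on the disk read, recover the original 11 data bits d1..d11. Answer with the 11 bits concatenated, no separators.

s1 (pos 1,3,5,7,9,11,13,15): 1⊕1⊕1⊕0⊕0⊕0⊕1⊕0 = 0
s2 (pos 2,3,6,7,10,11,14,15): 0⊕1⊕1⊕0⊕0⊕0⊕0⊕0 = 0
s4 (pos 4,5,6,7,12,13,14,15): 0⊕1⊕1⊕0⊕1⊕1⊕0⊕0 = 0
s8 (pos 8,9,10,11,12,13,14,15): 1⊕0⊕0⊕0⊕1⊕1⊕0⊕0 = 1
Syndrome s8…s1 = 1000 → error at position 8.
Flip position 8: 101011010001100 → 101011000001100
Read data bits from positions 3,5,6,7,9,10,11,12,13,14,15: 11100001100

11100001100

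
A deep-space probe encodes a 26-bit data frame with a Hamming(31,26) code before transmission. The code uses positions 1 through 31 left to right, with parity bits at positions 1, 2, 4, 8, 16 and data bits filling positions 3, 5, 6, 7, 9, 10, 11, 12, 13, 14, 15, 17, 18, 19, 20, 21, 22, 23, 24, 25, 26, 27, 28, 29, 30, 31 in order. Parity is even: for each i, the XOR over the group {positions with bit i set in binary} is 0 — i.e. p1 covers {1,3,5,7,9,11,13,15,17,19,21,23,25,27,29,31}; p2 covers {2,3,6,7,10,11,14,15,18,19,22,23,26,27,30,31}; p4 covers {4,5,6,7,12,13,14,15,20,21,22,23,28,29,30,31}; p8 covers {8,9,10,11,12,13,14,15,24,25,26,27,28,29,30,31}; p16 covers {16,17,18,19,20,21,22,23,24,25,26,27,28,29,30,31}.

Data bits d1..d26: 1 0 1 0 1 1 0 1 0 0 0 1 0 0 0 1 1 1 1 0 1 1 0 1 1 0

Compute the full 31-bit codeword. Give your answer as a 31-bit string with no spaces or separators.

Place data at non-parity positions: p1 p2 1 p4 0 1 0 p8 1 1 0 1 0 0 0 p16 1 0 0 0 1 1 1 1 0 1 1 0 1 1 0
p1 (pos 1,3,5,7,9,11,13,15,17,19,21,23,25,27,29,31): XOR of data positions = 1⊕0⊕0⊕1⊕0⊕0⊕0⊕1⊕0⊕1⊕1⊕0⊕1⊕1⊕0 = 1
p2 (pos 2,3,6,7,10,11,14,15,18,19,22,23,26,27,30,31): XOR of data positions = 1⊕1⊕0⊕1⊕0⊕0⊕0⊕0⊕0⊕1⊕1⊕1⊕1⊕1⊕0 = 0
p4 (pos 4,5,6,7,12,13,14,15,20,21,22,23,28,29,30,31): XOR of data positions = 0⊕1⊕0⊕1⊕0⊕0⊕0⊕0⊕1⊕1⊕1⊕0⊕1⊕1⊕0 = 1
p8 (pos 8,9,10,11,12,13,14,15,24,25,26,27,28,29,30,31): XOR of data positions = 1⊕1⊕0⊕1⊕0⊕0⊕0⊕1⊕0⊕1⊕1⊕0⊕1⊕1⊕0 = 0
p16 (pos 16,17,18,19,20,21,22,23,24,25,26,27,28,29,30,31): XOR of data positions = 1⊕0⊕0⊕0⊕1⊕1⊕1⊕1⊕0⊕1⊕1⊕0⊕1⊕1⊕0 = 1
Codeword: 1011010011010001100011110110110

1011010011010001100011110110110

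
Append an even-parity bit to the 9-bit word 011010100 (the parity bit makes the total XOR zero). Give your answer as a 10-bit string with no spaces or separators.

0110101000

XOR of the 9 data bits: 0⊕1⊕1⊕0⊕1⊕0⊕1⊕0⊕0 = 0
Parity bit = 0 (so all 10 bits XOR to 0).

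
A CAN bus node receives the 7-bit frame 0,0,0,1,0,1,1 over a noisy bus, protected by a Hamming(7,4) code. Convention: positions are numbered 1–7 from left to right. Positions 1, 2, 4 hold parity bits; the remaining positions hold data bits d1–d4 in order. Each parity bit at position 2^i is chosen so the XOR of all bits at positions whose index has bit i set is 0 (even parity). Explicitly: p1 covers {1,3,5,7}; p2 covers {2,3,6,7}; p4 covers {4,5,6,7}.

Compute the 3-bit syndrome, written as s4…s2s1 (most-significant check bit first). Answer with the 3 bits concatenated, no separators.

101

s1 (pos 1,3,5,7): 0⊕0⊕0⊕1 = 1
s2 (pos 2,3,6,7): 0⊕0⊕1⊕1 = 0
s4 (pos 4,5,6,7): 1⊕0⊕1⊕1 = 1
Syndrome s4…s1 = 101 → error at position 5.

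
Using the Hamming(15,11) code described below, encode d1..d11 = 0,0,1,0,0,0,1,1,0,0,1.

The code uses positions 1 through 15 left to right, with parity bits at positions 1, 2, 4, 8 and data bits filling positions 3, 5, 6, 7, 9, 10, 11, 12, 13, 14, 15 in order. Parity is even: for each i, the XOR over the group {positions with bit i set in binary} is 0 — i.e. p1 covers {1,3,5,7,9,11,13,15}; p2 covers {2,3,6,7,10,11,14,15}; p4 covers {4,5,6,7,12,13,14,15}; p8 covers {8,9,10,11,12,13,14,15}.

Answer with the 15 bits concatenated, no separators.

010101010011001

Place data at non-parity positions: p1 p2 0 p4 0 1 0 p8 0 0 1 1 0 0 1
p1 (pos 1,3,5,7,9,11,13,15): XOR of data positions = 0⊕0⊕0⊕0⊕1⊕0⊕1 = 0
p2 (pos 2,3,6,7,10,11,14,15): XOR of data positions = 0⊕1⊕0⊕0⊕1⊕0⊕1 = 1
p4 (pos 4,5,6,7,12,13,14,15): XOR of data positions = 0⊕1⊕0⊕1⊕0⊕0⊕1 = 1
p8 (pos 8,9,10,11,12,13,14,15): XOR of data positions = 0⊕0⊕1⊕1⊕0⊕0⊕1 = 1
Codeword: 010101010011001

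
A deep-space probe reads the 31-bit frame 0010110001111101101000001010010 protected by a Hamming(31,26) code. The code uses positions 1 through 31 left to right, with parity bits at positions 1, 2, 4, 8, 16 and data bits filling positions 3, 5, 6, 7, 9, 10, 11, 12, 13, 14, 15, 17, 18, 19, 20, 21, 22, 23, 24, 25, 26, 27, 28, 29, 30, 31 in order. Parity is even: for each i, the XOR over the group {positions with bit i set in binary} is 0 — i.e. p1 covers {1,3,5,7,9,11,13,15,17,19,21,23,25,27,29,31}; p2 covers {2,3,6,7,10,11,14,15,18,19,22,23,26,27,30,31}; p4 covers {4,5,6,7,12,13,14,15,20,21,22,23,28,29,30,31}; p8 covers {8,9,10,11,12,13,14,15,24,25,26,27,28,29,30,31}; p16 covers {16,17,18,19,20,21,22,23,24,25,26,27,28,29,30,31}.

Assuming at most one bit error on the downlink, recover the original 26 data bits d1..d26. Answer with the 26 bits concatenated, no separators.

s1 (pos 1,3,5,7,9,11,13,15,17,19,21,23,25,27,29,31): 0⊕1⊕1⊕0⊕0⊕1⊕1⊕0⊕1⊕1⊕0⊕0⊕1⊕1⊕0⊕0 = 0
s2 (pos 2,3,6,7,10,11,14,15,18,19,22,23,26,27,30,31): 0⊕1⊕1⊕0⊕1⊕1⊕1⊕0⊕0⊕1⊕0⊕0⊕0⊕1⊕1⊕0 = 0
s4 (pos 4,5,6,7,12,13,14,15,20,21,22,23,28,29,30,31): 0⊕1⊕1⊕0⊕1⊕1⊕1⊕0⊕0⊕0⊕0⊕0⊕0⊕0⊕1⊕0 = 0
s8 (pos 8,9,10,11,12,13,14,15,24,25,26,27,28,29,30,31): 0⊕0⊕1⊕1⊕1⊕1⊕1⊕0⊕0⊕1⊕0⊕1⊕0⊕0⊕1⊕0 = 0
s16 (pos 16,17,18,19,20,21,22,23,24,25,26,27,28,29,30,31): 1⊕1⊕0⊕1⊕0⊕0⊕0⊕0⊕0⊕1⊕0⊕1⊕0⊕0⊕1⊕0 = 0
Syndrome s16…s1 = 00000 → no error.
Read data bits from positions 3,5,6,7,9,10,11,12,13,14,15,17,18,19,20,21,22,23,24,25,26,27,28,29,30,31: 11100111110101000001010010

11100111110101000001010010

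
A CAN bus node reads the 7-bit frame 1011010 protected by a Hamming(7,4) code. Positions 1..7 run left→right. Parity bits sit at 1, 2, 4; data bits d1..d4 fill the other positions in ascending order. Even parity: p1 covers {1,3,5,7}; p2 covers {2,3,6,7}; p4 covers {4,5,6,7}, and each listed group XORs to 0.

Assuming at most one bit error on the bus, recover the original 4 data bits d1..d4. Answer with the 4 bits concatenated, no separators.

1010

s1 (pos 1,3,5,7): 1⊕1⊕0⊕0 = 0
s2 (pos 2,3,6,7): 0⊕1⊕1⊕0 = 0
s4 (pos 4,5,6,7): 1⊕0⊕1⊕0 = 0
Syndrome s4…s1 = 000 → no error.
Read data bits from positions 3,5,6,7: 1010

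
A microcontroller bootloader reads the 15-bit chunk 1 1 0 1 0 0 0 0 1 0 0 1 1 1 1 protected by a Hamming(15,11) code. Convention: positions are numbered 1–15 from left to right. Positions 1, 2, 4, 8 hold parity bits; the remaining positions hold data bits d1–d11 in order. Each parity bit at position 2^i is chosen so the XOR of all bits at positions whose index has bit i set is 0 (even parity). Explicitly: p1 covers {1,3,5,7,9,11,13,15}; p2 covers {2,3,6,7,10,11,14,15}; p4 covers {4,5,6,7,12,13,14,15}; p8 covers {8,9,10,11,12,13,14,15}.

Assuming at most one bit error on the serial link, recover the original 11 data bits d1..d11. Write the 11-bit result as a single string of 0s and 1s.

s1 (pos 1,3,5,7,9,11,13,15): 1⊕0⊕0⊕0⊕1⊕0⊕1⊕1 = 0
s2 (pos 2,3,6,7,10,11,14,15): 1⊕0⊕0⊕0⊕0⊕0⊕1⊕1 = 1
s4 (pos 4,5,6,7,12,13,14,15): 1⊕0⊕0⊕0⊕1⊕1⊕1⊕1 = 1
s8 (pos 8,9,10,11,12,13,14,15): 0⊕1⊕0⊕0⊕1⊕1⊕1⊕1 = 1
Syndrome s8…s1 = 1110 → error at position 14.
Flip position 14: 110100001001111 → 110100001001101
Read data bits from positions 3,5,6,7,9,10,11,12,13,14,15: 00001001101

00001001101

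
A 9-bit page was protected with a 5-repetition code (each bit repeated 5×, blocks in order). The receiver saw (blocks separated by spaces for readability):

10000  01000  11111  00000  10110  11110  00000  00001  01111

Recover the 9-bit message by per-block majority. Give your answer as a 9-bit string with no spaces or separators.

001011001

Block 1 (10000): 1 one → 0
Block 2 (01000): 1 one → 0
Block 3 (11111): 5 ones → 1
Block 4 (00000): 0 ones → 0
Block 5 (10110): 3 ones → 1
Block 6 (11110): 4 ones → 1
Block 7 (00000): 0 ones → 0
Block 8 (00001): 1 one → 0
Block 9 (01111): 4 ones → 1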